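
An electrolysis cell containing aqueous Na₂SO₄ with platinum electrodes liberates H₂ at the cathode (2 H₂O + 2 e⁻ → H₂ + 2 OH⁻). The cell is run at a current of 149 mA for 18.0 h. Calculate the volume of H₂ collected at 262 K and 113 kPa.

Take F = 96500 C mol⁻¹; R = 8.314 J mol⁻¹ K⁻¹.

0.964 L

Q = I·t = 0.1490 A × 64800 s = 9655 C.
n(e⁻) = Q/F = 9655 / 96500 = 0.1001 mol.
2 electrons are transferred per H₂ molecule, so n(H₂) = 0.1001 / 2 = 0.05003 mol.
V = nRT/P = (0.05003 × 8.314 × 262) / (113 × 10³ Pa) = 9.64 × 10⁻⁴ m³ = 0.964 L.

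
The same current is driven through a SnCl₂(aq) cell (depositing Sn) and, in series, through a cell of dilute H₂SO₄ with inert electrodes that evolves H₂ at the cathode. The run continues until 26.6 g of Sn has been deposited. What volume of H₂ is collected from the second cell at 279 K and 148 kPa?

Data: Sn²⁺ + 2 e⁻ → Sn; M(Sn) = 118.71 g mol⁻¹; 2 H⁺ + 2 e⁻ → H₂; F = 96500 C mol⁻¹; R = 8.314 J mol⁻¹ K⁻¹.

n(Sn) = 26.6 / 118.71 = 0.2241 mol, so n(e⁻) = 2 × 0.2241 = 0.4482 mol.
The cells are in series, so the same 0.4482 mol of electrons passes through the second cell.
2 H⁺ + 2 e⁻ → H₂ — 2 mol e⁻ per mol H₂, so n(H₂) = 0.4482/2 = 0.2241 mol.
V = nRT/P = (0.2241 × 8.314 × 279) / (148 × 10³) = 0.00351 m³ = 3.51 L.

3.51 L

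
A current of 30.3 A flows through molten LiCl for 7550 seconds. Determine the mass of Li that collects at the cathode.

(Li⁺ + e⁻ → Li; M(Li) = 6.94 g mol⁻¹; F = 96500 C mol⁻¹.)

16.5 g

Q = I·t = 30.30 A × 7550.0 s = 228800 C.
n(e⁻) = Q/F = 228800 / 96500 = 2.371 mol.
Li⁺ + e⁻ → Li, so n(Li) = n(e⁻)/1 = 2.371 mol.
m = n·M = 2.371 × 6.94 = 16.5 g.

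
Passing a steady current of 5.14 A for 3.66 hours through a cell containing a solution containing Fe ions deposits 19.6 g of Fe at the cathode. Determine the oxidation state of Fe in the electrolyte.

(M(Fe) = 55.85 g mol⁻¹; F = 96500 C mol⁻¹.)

Q = I·t = 5.140 A × 13176 s = 67720 C, so n(e⁻) = 67720/96500 = 0.7018 mol.
n(Fe) deposited = 19.6 / 55.85 = 0.3509 mol.
Electrons per atom = n(e⁻)/n(Fe) = 0.7018 / 0.3509 = 2.00 ≈ 2, so the ion is Fe²⁺.

+2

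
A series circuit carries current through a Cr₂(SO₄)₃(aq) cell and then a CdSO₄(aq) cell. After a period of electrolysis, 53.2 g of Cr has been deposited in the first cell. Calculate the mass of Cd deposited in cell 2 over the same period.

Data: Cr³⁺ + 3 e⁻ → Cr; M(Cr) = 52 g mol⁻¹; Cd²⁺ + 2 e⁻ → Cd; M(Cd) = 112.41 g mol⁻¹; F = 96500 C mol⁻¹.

173 g

n(Cr) = 53.2 / 52 = 1.023 mol.
Since Cr³⁺ + 3 e⁻ → Cr, n(e⁻) passed = 3 × 1.023 = 3.069 mol.
Cells in series carry the same charge, so the same 3.069 mol of electrons passes through cell 2.
Cd²⁺ + 2 e⁻ → Cd, so n(Cd) = 3.069 / 2 = 1.535 mol.
m(Cd) = 1.535 × 112.41 = 173 g.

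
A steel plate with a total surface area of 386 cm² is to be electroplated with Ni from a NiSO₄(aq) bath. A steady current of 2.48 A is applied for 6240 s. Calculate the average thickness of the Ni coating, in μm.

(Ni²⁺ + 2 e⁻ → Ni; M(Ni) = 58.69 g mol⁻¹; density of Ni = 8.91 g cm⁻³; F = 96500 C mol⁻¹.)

Q = I·t = 2.480 × 6240.0 = 15480 C; n(e⁻) = 0.1604 mol.
n(Ni) = n(e⁻)/2 = 0.08018 mol, so m = 0.08018 × 58.69 = 4.706 g.
Volume = m/ρ = 4.706 / 8.91 = 0.5282 cm³.
Thickness = V/A = 0.5282 / 386 = 0.00137 cm = 13.7 μm.

13.7 μm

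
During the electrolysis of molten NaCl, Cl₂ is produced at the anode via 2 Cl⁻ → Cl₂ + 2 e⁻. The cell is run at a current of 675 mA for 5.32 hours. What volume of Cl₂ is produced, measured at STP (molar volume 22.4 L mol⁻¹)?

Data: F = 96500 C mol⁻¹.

1.50 L

Q = I·t = 0.6750 A × 19152 s = 12930 C.
n(e⁻) = Q/F = 12930 / 96500 = 0.1340 mol.
2 electrons are transferred per Cl₂ molecule, so n(Cl₂) = 0.1340 / 2 = 0.06698 mol.
V = n × V_m = 0.06698 × 22.4 = 1.50 L.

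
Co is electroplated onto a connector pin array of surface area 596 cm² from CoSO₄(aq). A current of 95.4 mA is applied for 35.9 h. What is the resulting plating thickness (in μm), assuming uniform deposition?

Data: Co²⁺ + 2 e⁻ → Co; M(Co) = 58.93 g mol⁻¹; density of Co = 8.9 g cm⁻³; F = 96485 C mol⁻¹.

Q = I·t = 0.09540 × 129240 = 12330 C; n(e⁻) = 0.1278 mol.
n(Co) = n(e⁻)/2 = 0.06389 mol, so m = 0.06389 × 58.93 = 3.765 g.
Volume = m/ρ = 3.765 / 8.9 = 0.4231 cm³.
Thickness = V/A = 0.4231 / 596 = 7.10 × 10⁻⁴ cm = 7.10 μm.

7.10 μm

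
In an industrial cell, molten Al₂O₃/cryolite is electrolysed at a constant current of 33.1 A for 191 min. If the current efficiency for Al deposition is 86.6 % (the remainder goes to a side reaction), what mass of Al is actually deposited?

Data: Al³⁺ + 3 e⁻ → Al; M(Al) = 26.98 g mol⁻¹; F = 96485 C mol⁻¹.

Q = I·t = 33.10 × 11460 = 379300 C.
n(e⁻) = 379300/96485 = 3.931 mol; theoretically n(Al) = 3.931/3 = 1.310 mol, m_theo = 35.36 g.
At 86.6 % efficiency, m_actual = 0.866 × 35.36 = 30.6 g.

30.6 g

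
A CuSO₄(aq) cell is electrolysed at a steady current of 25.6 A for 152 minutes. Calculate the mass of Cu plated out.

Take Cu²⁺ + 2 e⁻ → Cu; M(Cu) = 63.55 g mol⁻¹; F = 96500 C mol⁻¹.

Q = I·t = 25.60 A × 9120.0 s = 233500 C.
n(e⁻) = Q/F = 233500 / 96500 = 2.419 mol.
Cu²⁺ + 2 e⁻ → Cu, so n(Cu) = n(e⁻)/2 = 1.210 mol.
m = n·M = 1.210 × 63.55 = 76.9 g.

76.9 g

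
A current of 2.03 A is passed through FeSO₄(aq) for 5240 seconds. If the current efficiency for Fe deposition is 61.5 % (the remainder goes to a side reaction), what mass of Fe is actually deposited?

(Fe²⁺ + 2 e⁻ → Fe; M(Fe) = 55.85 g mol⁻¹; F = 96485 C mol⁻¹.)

Q = I·t = 2.030 × 5240.0 = 10640 C.
n(e⁻) = 10640/96485 = 0.1102 mol; theoretically n(Fe) = 0.1102/2 = 0.05512 mol, m_theo = 3.079 g.
At 61.5 % efficiency, m_actual = 0.615 × 3.079 = 1.89 g.

1.89 g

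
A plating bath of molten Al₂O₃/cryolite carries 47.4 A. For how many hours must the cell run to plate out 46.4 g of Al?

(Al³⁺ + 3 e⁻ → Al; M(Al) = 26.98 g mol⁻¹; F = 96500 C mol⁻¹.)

2.92 h

n(Al) = m/M = 46.4 / 26.98 = 1.720 mol.
Each Al atom requires 3 electrons, so n(e⁻) = 3 × 1.720 = 5.159 mol.
Q = n(e⁻)·F = 5.159 × 96500 = 497900 C.
t = Q/I = 497900 / 47.40 A = 10500 s = 2.92 h.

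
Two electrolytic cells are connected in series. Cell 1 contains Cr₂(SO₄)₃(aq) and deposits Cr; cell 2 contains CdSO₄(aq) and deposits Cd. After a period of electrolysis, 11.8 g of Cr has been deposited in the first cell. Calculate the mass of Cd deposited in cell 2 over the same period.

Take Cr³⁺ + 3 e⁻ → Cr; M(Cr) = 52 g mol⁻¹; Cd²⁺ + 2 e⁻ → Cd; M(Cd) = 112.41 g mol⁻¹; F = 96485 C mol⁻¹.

n(Cr) = 11.8 / 52 = 0.2269 mol.
Since Cr³⁺ + 3 e⁻ → Cr, n(e⁻) passed = 3 × 0.2269 = 0.6808 mol.
Cells in series carry the same charge, so the same 0.6808 mol of electrons passes through cell 2.
Cd²⁺ + 2 e⁻ → Cd, so n(Cd) = 0.6808 / 2 = 0.3404 mol.
m(Cd) = 0.3404 × 112.41 = 38.3 g.

38.3 g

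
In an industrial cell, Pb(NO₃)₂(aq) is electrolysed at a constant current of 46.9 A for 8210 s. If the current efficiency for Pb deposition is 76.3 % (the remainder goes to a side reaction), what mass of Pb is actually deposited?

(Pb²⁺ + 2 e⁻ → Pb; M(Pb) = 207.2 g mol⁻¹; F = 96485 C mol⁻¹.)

Q = I·t = 46.90 × 8210.0 = 385000 C.
n(e⁻) = 385000/96485 = 3.991 mol; theoretically n(Pb) = 3.991/2 = 1.995 mol, m_theo = 413.4 g.
At 76.3 % efficiency, m_actual = 0.763 × 413.4 = 315 g.

315 g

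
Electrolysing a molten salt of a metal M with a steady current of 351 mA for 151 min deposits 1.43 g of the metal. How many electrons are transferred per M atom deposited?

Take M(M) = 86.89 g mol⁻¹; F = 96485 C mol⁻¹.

2

Q = I·t = 0.3510 A × 9060.0 s = 3180 C, so n(e⁻) = 3180/96485 = 0.03296 mol.
n(M) deposited = 1.43 / 86.89 = 0.01646 mol.
Electrons per atom = n(e⁻)/n(M) = 0.03296 / 0.01646 = 2.00 ≈ 2, so the ion is M²⁺.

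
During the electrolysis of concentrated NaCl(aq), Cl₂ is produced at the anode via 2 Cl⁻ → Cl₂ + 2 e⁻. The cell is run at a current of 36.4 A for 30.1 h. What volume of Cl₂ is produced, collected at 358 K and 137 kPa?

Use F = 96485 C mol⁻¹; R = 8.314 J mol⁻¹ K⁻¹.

Q = I·t = 36.40 A × 108360 s = 3944000 C.
n(e⁻) = Q/F = 3944000 / 96485 = 40.88 mol.
2 electrons are transferred per Cl₂ molecule, so n(Cl₂) = 40.88 / 2 = 20.44 mol.
V = nRT/P = (20.44 × 8.314 × 358) / (137 × 10³ Pa) = 0.444 m³ = 444 L.

444 L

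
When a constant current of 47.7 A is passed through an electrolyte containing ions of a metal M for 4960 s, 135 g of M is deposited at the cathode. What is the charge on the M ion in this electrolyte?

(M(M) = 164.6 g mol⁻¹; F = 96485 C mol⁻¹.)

Q = I·t = 47.70 A × 4960.0 s = 236600 C, so n(e⁻) = 236600/96485 = 2.452 mol.
n(M) deposited = 135 / 164.6 = 0.8202 mol.
Electrons per atom = n(e⁻)/n(M) = 2.452 / 0.8202 = 2.99 ≈ 3, so the ion is M³⁺.

+3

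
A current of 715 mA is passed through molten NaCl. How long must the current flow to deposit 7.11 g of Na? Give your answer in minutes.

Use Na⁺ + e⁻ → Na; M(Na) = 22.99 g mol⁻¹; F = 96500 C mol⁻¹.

696 min

n(Na) = m/M = 7.11 / 22.99 = 0.3093 mol.
Each Na atom requires 1 electron, so n(e⁻) = 1 × 0.3093 = 0.3093 mol.
Q = n(e⁻)·F = 0.3093 × 96500 = 29840 C.
t = Q/I = 29840 / 0.7150 A = 41740 s = 696 min.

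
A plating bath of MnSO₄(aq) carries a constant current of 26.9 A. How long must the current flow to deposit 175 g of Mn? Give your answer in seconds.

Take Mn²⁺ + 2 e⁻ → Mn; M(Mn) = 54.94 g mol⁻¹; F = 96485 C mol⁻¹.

n(Mn) = m/M = 175 / 54.94 = 3.185 mol.
Each Mn atom requires 2 electrons, so n(e⁻) = 2 × 3.185 = 6.371 mol.
Q = n(e⁻)·F = 6.371 × 96485 = 614700 C.
t = Q/I = 614700 / 26.90 A = 22850 s.

22900 s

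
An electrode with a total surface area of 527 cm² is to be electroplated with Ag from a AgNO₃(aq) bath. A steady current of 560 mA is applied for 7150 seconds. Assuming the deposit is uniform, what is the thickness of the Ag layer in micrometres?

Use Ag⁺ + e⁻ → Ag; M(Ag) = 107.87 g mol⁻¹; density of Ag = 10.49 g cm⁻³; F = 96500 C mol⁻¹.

8.10 μm

Q = I·t = 0.5600 × 7150.0 = 4004 C; n(e⁻) = 0.04149 mol.
n(Ag) = n(e⁻)/1 = 0.04149 mol, so m = 0.04149 × 107.87 = 4.476 g.
Volume = m/ρ = 4.476 / 10.49 = 0.4267 cm³.
Thickness = V/A = 0.4267 / 527 = 8.10 × 10⁻⁴ cm = 8.10 μm.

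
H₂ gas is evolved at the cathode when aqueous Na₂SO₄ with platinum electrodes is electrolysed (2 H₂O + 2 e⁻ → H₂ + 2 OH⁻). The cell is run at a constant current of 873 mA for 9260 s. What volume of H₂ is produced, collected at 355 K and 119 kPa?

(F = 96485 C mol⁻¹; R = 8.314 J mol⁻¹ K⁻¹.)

1.04 L

Q = I·t = 0.8730 A × 9260.0 s = 8084 C.
n(e⁻) = Q/F = 8084 / 96485 = 0.08378 mol.
2 electrons are transferred per H₂ molecule, so n(H₂) = 0.08378 / 2 = 0.04189 mol.
V = nRT/P = (0.04189 × 8.314 × 355) / (119 × 10³ Pa) = 0.00104 m³ = 1.04 L.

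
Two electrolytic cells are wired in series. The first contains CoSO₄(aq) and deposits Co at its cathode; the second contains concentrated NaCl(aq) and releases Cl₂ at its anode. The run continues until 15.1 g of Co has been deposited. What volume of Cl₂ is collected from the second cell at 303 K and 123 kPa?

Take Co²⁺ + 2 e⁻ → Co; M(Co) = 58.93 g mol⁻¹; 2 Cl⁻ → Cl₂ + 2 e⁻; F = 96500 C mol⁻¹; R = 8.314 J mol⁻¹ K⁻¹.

5.25 L

n(Co) = 15.1 / 58.93 = 0.2562 mol, so n(e⁻) = 2 × 0.2562 = 0.5125 mol.
The cells are in series, so the same 0.5125 mol of electrons passes through the second cell.
2 Cl⁻ → Cl₂ + 2 e⁻ — 2 mol e⁻ per mol Cl₂, so n(Cl₂) = 0.5125/2 = 0.2562 mol.
V = nRT/P = (0.2562 × 8.314 × 303) / (123 × 10³) = 0.00525 m³ = 5.25 L.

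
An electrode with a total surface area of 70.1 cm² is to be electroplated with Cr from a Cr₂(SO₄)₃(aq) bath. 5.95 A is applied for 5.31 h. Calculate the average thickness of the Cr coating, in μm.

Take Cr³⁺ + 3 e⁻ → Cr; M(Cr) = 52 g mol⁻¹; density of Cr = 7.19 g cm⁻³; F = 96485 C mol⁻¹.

Q = I·t = 5.950 × 19116 = 113700 C; n(e⁻) = 1.179 mol.
n(Cr) = n(e⁻)/3 = 0.3929 mol, so m = 0.3929 × 52 = 20.43 g.
Volume = m/ρ = 20.43 / 7.19 = 2.842 cm³.
Thickness = V/A = 2.842 / 70.1 = 0.0405 cm = 405 μm.

405 μm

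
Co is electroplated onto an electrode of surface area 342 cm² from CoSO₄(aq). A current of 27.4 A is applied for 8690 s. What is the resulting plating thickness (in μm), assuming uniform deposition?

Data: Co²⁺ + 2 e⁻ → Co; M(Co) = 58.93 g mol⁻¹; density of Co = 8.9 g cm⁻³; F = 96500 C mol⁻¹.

239 μm

Q = I·t = 27.40 × 8690.0 = 238100 C; n(e⁻) = 2.467 mol.
n(Co) = n(e⁻)/2 = 1.234 mol, so m = 1.234 × 58.93 = 72.70 g.
Volume = m/ρ = 72.70 / 8.9 = 8.169 cm³.
Thickness = V/A = 8.169 / 342 = 0.0239 cm = 239 μm.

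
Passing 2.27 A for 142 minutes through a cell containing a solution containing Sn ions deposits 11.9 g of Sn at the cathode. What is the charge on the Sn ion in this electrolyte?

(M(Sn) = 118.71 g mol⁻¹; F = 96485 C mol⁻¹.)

Q = I·t = 2.270 A × 8520.0 s = 19340 C, so n(e⁻) = 19340/96485 = 0.2004 mol.
n(Sn) deposited = 11.9 / 118.71 = 0.1002 mol.
Electrons per atom = n(e⁻)/n(Sn) = 0.2004 / 0.1002 = 2.00 ≈ 2, so the ion is Sn²⁺.

+2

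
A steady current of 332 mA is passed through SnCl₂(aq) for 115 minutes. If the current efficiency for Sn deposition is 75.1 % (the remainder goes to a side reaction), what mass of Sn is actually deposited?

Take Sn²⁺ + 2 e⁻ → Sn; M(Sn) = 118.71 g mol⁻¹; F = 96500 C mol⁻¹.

1.06 g

Q = I·t = 0.3320 × 6900.0 = 2291 C.
n(e⁻) = 2291/96500 = 0.02374 mol; theoretically n(Sn) = 0.02374/2 = 0.01187 mol, m_theo = 1.409 g.
At 75.1 % efficiency, m_actual = 0.751 × 1.409 = 1.06 g.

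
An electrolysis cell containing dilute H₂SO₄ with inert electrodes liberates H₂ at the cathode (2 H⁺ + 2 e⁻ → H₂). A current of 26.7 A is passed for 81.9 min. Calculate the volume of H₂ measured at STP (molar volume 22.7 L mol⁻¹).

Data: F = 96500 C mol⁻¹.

Q = I·t = 26.70 A × 4914.0 s = 131200 C.
n(e⁻) = Q/F = 131200 / 96500 = 1.360 mol.
2 electrons are transferred per H₂ molecule, so n(H₂) = 1.360 / 2 = 0.6798 mol.
V = n × V_m = 0.6798 × 22.7 = 15.4 L.

15.4 L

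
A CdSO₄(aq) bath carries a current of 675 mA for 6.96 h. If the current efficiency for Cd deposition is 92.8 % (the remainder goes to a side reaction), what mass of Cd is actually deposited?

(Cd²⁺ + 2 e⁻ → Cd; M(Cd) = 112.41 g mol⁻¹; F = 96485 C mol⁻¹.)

9.14 g

Q = I·t = 0.6750 × 25056 = 16910 C.
n(e⁻) = 16910/96485 = 0.1753 mol; theoretically n(Cd) = 0.1753/2 = 0.08764 mol, m_theo = 9.852 g.
At 92.8 % efficiency, m_actual = 0.928 × 9.852 = 9.14 g.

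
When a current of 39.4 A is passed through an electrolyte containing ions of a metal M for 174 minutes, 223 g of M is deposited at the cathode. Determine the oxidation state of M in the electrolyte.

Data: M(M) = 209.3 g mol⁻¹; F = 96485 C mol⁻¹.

+4

Q = I·t = 39.40 A × 10440 s = 411300 C, so n(e⁻) = 411300/96485 = 4.263 mol.
n(M) deposited = 223 / 209.3 = 1.065 mol.
Electrons per atom = n(e⁻)/n(M) = 4.263 / 1.065 = 4.00 ≈ 4, so the ion is M⁴⁺.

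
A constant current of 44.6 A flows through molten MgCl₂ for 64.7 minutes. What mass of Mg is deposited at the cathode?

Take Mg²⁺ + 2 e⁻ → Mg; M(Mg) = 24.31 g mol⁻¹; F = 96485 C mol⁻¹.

Q = I·t = 44.60 A × 3882.0 s = 173100 C.
n(e⁻) = Q/F = 173100 / 96485 = 1.794 mol.
Mg²⁺ + 2 e⁻ → Mg, so n(Mg) = n(e⁻)/2 = 0.8972 mol.
m = n·M = 0.8972 × 24.31 = 21.8 g.

21.8 g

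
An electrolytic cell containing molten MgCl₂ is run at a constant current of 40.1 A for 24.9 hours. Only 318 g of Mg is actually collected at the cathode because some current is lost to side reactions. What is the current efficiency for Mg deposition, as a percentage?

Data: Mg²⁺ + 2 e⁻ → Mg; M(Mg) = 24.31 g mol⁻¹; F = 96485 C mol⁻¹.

Q = I·t = 40.10 × 89640 = 3595000 C; n(e⁻) = 3595000/96485 = 37.26 mol.
Theoretical n(Mg) = n(e⁻)/2 = 18.63 mol, i.e. m_theo = 18.63 × 24.31 = 452.8 g.
Efficiency = m_actual / m_theo = 318 / 452.8 = 70.2 %.

70.2 %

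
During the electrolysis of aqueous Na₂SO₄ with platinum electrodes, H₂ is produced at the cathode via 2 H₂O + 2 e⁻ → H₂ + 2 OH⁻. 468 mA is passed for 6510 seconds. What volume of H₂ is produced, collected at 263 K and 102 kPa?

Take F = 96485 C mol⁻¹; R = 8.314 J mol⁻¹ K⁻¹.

Q = I·t = 0.4680 A × 6510.0 s = 3047 C.
n(e⁻) = Q/F = 3047 / 96485 = 0.03158 mol.
2 electrons are transferred per H₂ molecule, so n(H₂) = 0.03158 / 2 = 0.01579 mol.
V = nRT/P = (0.01579 × 8.314 × 263) / (102 × 10³ Pa) = 3.38 × 10⁻⁴ m³ = 0.338 L.

0.338 L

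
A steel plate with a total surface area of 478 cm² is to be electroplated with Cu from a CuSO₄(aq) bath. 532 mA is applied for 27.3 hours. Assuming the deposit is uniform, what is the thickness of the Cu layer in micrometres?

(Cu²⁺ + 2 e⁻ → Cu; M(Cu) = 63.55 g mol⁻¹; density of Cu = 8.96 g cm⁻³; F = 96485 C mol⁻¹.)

Q = I·t = 0.5320 × 98280 = 52280 C; n(e⁻) = 0.5419 mol.
n(Cu) = n(e⁻)/2 = 0.2709 mol, so m = 0.2709 × 63.55 = 17.22 g.
Volume = m/ρ = 17.22 / 8.96 = 1.922 cm³.
Thickness = V/A = 1.922 / 478 = 0.00402 cm = 40.2 μm.

40.2 μm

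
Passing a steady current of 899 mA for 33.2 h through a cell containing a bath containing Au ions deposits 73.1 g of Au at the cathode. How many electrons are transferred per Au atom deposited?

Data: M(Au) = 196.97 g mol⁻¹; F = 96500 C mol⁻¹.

Q = I·t = 0.8990 A × 119520 s = 107400 C, so n(e⁻) = 107400/96500 = 1.113 mol.
n(Au) deposited = 73.1 / 196.97 = 0.3711 mol.
Electrons per atom = n(e⁻)/n(Au) = 1.113 / 0.3711 = 3.00 ≈ 3, so the ion is Au³⁺.

3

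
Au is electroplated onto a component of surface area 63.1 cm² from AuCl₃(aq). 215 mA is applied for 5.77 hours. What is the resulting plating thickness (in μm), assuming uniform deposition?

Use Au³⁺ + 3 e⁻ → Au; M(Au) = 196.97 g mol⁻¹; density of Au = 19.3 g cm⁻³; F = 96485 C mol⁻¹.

25.0 μm

Q = I·t = 0.2150 × 20772 = 4466 C; n(e⁻) = 0.04629 mol.
n(Au) = n(e⁻)/3 = 0.01543 mol, so m = 0.01543 × 196.97 = 3.039 g.
Volume = m/ρ = 3.039 / 19.3 = 0.1575 cm³.
Thickness = V/A = 0.1575 / 63.1 = 0.00250 cm = 25.0 μm.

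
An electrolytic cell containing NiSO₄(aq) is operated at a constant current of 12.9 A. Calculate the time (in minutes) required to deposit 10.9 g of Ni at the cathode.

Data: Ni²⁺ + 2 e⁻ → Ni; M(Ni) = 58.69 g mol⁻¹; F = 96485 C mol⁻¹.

46.3 min

n(Ni) = m/M = 10.9 / 58.69 = 0.1857 mol.
Each Ni atom requires 2 electrons, so n(e⁻) = 2 × 0.1857 = 0.3714 mol.
Q = n(e⁻)·F = 0.3714 × 96485 = 35840 C.
t = Q/I = 35840 / 12.90 A = 2778 s = 46.3 min.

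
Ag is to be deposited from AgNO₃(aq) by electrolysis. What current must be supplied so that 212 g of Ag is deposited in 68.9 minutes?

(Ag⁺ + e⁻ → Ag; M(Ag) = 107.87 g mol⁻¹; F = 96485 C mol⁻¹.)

45.9 A

n(Ag) = 212 / 107.87 = 1.965 mol.
n(e⁻) = 1 × 1.965 = 1.965 mol.
Q = n(e⁻)·F = 1.965 × 96485 = 189600 C.
I = Q/t = 189600 / 4134.0 s = 45.9 A.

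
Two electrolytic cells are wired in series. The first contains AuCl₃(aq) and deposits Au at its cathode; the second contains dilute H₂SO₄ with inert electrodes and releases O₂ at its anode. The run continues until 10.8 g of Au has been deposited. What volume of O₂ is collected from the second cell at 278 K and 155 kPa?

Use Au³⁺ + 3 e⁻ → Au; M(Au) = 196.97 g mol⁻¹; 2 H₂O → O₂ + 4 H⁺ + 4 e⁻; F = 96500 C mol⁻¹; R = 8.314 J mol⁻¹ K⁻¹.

0.613 L

n(Au) = 10.8 / 196.97 = 0.05483 mol, so n(e⁻) = 3 × 0.05483 = 0.1645 mol.
The cells are in series, so the same 0.1645 mol of electrons passes through the second cell.
2 H₂O → O₂ + 4 H⁺ + 4 e⁻ — 4 mol e⁻ per mol O₂, so n(O₂) = 0.1645/4 = 0.04112 mol.
V = nRT/P = (0.04112 × 8.314 × 278) / (155 × 10³) = 6.13 × 10⁻⁴ m³ = 0.613 L.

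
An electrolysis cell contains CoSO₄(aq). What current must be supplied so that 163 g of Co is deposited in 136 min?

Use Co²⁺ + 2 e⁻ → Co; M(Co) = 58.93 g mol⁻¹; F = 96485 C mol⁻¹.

65.4 A

n(Co) = 163 / 58.93 = 2.766 mol.
n(e⁻) = 2 × 2.766 = 5.532 mol.
Q = n(e⁻)·F = 5.532 × 96485 = 533800 C.
I = Q/t = 533800 / 8160.0 s = 65.4 A.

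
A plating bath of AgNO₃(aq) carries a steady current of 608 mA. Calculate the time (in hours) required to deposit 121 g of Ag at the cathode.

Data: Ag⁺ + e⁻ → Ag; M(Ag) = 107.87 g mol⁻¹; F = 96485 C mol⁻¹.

n(Ag) = m/M = 121 / 107.87 = 1.122 mol.
Each Ag atom requires 1 electron, so n(e⁻) = 1 × 1.122 = 1.122 mol.
Q = n(e⁻)·F = 1.122 × 96485 = 108200 C.
t = Q/I = 108200 / 0.6080 A = 178000 s = 49.4 h.

49.4 h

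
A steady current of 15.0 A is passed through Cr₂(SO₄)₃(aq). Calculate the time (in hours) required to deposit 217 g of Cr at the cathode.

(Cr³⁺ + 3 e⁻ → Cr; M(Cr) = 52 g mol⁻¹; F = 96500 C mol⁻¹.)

n(Cr) = m/M = 217 / 52 = 4.173 mol.
Each Cr atom requires 3 electrons, so n(e⁻) = 3 × 4.173 = 12.52 mol.
Q = n(e⁻)·F = 12.52 × 96500 = 1208000 C.
t = Q/I = 1208000 / 15.00 A = 80540 s = 22.4 h.

22.4 h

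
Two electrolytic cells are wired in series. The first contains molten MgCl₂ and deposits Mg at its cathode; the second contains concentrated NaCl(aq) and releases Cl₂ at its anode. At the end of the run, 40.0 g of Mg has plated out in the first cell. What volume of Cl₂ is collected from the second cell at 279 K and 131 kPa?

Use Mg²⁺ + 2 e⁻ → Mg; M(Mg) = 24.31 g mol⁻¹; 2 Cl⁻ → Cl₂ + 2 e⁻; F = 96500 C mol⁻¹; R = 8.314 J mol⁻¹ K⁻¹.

29.1 L

n(Mg) = 40.0 / 24.31 = 1.645 mol, so n(e⁻) = 2 × 1.645 = 3.291 mol.
The cells are in series, so the same 3.291 mol of electrons passes through the second cell.
2 Cl⁻ → Cl₂ + 2 e⁻ — 2 mol e⁻ per mol Cl₂, so n(Cl₂) = 3.291/2 = 1.645 mol.
V = nRT/P = (1.645 × 8.314 × 279) / (131 × 10³) = 0.0291 m³ = 29.1 L.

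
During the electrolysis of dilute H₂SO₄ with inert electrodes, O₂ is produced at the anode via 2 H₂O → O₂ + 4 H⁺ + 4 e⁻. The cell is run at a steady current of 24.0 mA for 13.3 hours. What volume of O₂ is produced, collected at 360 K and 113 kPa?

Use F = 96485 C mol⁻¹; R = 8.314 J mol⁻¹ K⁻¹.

0.0789 L

Q = I·t = 0.02400 A × 47880 s = 1149 C.
n(e⁻) = Q/F = 1149 / 96485 = 0.01191 mol.
4 electrons are transferred per O₂ molecule, so n(O₂) = 0.01191 / 4 = 0.002977 mol.
V = nRT/P = (0.002977 × 8.314 × 360) / (113 × 10³ Pa) = 7.89 × 10⁻⁵ m³ = 0.0789 L.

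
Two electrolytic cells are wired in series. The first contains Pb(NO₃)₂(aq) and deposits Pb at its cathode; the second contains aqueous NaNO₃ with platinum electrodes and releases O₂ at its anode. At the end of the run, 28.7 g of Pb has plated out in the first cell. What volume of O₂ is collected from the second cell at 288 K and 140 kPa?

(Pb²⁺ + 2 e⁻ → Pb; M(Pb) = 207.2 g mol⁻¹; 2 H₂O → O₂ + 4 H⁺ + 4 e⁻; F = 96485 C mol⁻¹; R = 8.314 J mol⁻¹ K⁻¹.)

n(Pb) = 28.7 / 207.2 = 0.1385 mol, so n(e⁻) = 2 × 0.1385 = 0.2770 mol.
The cells are in series, so the same 0.2770 mol of electrons passes through the second cell.
2 H₂O → O₂ + 4 H⁺ + 4 e⁻ — 4 mol e⁻ per mol O₂, so n(O₂) = 0.2770/4 = 0.06926 mol.
V = nRT/P = (0.06926 × 8.314 × 288) / (140 × 10³) = 0.00118 m³ = 1.18 L.

1.18 L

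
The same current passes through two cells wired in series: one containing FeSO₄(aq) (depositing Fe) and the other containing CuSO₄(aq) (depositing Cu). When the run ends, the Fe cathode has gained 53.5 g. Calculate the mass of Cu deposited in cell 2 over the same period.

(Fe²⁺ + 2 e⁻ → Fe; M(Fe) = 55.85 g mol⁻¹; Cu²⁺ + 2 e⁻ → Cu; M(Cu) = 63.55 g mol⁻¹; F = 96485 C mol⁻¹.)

n(Fe) = 53.5 / 55.85 = 0.9579 mol.
Since Fe²⁺ + 2 e⁻ → Fe, n(e⁻) passed = 2 × 0.9579 = 1.916 mol.
Cells in series carry the same charge, so the same 1.916 mol of electrons passes through cell 2.
Cu²⁺ + 2 e⁻ → Cu, so n(Cu) = 1.916 / 2 = 0.9579 mol.
m(Cu) = 0.9579 × 63.55 = 60.9 g.

60.9 g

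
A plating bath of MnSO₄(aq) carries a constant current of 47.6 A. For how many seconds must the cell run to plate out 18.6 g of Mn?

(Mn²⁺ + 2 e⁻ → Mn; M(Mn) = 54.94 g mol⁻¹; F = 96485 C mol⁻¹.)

1370 s

n(Mn) = m/M = 18.6 / 54.94 = 0.3386 mol.
Each Mn atom requires 2 electrons, so n(e⁻) = 2 × 0.3386 = 0.6771 mol.
Q = n(e⁻)·F = 0.6771 × 96485 = 65330 C.
t = Q/I = 65330 / 47.60 A = 1372 s.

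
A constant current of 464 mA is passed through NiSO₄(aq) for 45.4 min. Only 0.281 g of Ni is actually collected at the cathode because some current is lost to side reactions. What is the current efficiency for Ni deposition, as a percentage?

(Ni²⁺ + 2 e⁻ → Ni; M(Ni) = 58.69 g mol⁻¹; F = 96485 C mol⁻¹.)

Q = I·t = 0.4640 × 2724.0 = 1264 C; n(e⁻) = 1264/96485 = 0.01310 mol.
Theoretical n(Ni) = n(e⁻)/2 = 0.006550 mol, i.e. m_theo = 0.006550 × 58.69 = 0.3844 g.
Efficiency = m_actual / m_theo = 0.281 / 0.3844 = 73.1 %.

73.1 %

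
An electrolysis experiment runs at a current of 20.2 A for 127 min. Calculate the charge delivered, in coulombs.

1.54 × 10⁵ C

Q = I·t = 20.20 A × 7620.0 s = 1.54 × 10⁵ C.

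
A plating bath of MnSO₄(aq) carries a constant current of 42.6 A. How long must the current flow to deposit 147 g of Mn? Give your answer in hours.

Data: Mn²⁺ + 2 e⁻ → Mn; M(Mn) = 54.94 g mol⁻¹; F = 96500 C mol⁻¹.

3.37 h

n(Mn) = m/M = 147 / 54.94 = 2.676 mol.
Each Mn atom requires 2 electrons, so n(e⁻) = 2 × 2.676 = 5.351 mol.
Q = n(e⁻)·F = 5.351 × 96500 = 516400 C.
t = Q/I = 516400 / 42.60 A = 12120 s = 3.37 h.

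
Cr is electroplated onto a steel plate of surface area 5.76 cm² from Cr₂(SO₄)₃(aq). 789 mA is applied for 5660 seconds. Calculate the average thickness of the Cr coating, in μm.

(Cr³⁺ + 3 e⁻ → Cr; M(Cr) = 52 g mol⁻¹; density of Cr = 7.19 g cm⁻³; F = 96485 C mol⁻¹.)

Q = I·t = 0.7890 × 5660.0 = 4466 C; n(e⁻) = 0.04628 mol.
n(Cr) = n(e⁻)/3 = 0.01543 mol, so m = 0.01543 × 52 = 0.8023 g.
Volume = m/ρ = 0.8023 / 7.19 = 0.1116 cm³.
Thickness = V/A = 0.1116 / 5.76 = 0.0194 cm = 194 μm.

194 μm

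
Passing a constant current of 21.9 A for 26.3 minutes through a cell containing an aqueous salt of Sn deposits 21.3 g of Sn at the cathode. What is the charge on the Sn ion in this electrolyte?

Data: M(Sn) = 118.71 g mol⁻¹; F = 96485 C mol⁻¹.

+2

Q = I·t = 21.90 A × 1578.0 s = 34560 C, so n(e⁻) = 34560/96485 = 0.3582 mol.
n(Sn) deposited = 21.3 / 118.71 = 0.1794 mol.
Electrons per atom = n(e⁻)/n(Sn) = 0.3582 / 0.1794 = 2.00 ≈ 2, so the ion is Sn²⁺.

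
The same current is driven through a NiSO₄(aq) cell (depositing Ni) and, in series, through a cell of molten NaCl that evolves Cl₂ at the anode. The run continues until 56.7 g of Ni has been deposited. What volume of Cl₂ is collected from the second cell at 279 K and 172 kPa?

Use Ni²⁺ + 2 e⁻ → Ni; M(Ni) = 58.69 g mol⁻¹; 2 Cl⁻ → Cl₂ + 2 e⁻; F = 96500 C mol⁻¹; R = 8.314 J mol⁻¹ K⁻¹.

13.0 L

n(Ni) = 56.7 / 58.69 = 0.9661 mol, so n(e⁻) = 2 × 0.9661 = 1.932 mol.
The cells are in series, so the same 1.932 mol of electrons passes through the second cell.
2 Cl⁻ → Cl₂ + 2 e⁻ — 2 mol e⁻ per mol Cl₂, so n(Cl₂) = 1.932/2 = 0.9661 mol.
V = nRT/P = (0.9661 × 8.314 × 279) / (172 × 10³) = 0.0130 m³ = 13.0 L.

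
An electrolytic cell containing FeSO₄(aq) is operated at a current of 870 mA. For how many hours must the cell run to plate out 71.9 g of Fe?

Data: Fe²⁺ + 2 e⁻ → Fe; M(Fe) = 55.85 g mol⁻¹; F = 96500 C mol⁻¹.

79.3 h

n(Fe) = m/M = 71.9 / 55.85 = 1.287 mol.
Each Fe atom requires 2 electrons, so n(e⁻) = 2 × 1.287 = 2.575 mol.
Q = n(e⁻)·F = 2.575 × 96500 = 248500 C.
t = Q/I = 248500 / 0.8700 A = 285600 s = 79.3 h.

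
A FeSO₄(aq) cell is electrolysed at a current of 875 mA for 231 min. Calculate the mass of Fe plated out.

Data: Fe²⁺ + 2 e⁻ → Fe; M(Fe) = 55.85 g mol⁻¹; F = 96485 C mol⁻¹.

Q = I·t = 0.8750 A × 13860 s = 12130 C.
n(e⁻) = Q/F = 12130 / 96485 = 0.1257 mol.
Fe²⁺ + 2 e⁻ → Fe, so n(Fe) = n(e⁻)/2 = 0.06285 mol.
m = n·M = 0.06285 × 55.85 = 3.51 g.

3.51 g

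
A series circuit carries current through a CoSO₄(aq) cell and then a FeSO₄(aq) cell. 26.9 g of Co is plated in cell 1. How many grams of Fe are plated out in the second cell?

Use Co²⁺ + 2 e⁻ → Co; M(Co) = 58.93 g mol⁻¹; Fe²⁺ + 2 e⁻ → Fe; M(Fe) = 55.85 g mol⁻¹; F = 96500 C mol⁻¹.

n(Co) = 26.9 / 58.93 = 0.4565 mol.
Since Co²⁺ + 2 e⁻ → Co, n(e⁻) passed = 2 × 0.4565 = 0.9129 mol.
Cells in series carry the same charge, so the same 0.9129 mol of electrons passes through cell 2.
Fe²⁺ + 2 e⁻ → Fe, so n(Fe) = 0.9129 / 2 = 0.4565 mol.
m(Fe) = 0.4565 × 55.85 = 25.5 g.

25.5 g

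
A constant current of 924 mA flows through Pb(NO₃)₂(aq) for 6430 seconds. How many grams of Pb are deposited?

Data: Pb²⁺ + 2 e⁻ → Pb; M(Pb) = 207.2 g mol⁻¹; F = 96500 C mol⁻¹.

Q = I·t = 0.9240 A × 6430.0 s = 5941 C.
n(e⁻) = Q/F = 5941 / 96500 = 0.06157 mol.
Pb²⁺ + 2 e⁻ → Pb, so n(Pb) = n(e⁻)/2 = 0.03078 mol.
m = n·M = 0.03078 × 207.2 = 6.38 g.

6.38 g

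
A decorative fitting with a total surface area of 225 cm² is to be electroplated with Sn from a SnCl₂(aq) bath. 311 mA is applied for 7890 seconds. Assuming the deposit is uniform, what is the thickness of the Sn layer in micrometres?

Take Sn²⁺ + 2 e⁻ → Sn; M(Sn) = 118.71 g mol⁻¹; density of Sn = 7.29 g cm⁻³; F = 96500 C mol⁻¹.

9.20 μm

Q = I·t = 0.3110 × 7890.0 = 2454 C; n(e⁻) = 0.02543 mol.
n(Sn) = n(e⁻)/2 = 0.01271 mol, so m = 0.01271 × 118.71 = 1.509 g.
Volume = m/ρ = 1.509 / 7.29 = 0.2070 cm³.
Thickness = V/A = 0.2070 / 225 = 9.20 × 10⁻⁴ cm = 9.20 μm.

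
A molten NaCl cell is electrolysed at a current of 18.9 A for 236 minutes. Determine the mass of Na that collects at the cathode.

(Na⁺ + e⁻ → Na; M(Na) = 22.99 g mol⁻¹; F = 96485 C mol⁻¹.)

63.8 g

Q = I·t = 18.90 A × 14160 s = 267600 C.
n(e⁻) = Q/F = 267600 / 96485 = 2.774 mol.
Na⁺ + e⁻ → Na, so n(Na) = n(e⁻)/1 = 2.774 mol.
m = n·M = 2.774 × 22.99 = 63.8 g.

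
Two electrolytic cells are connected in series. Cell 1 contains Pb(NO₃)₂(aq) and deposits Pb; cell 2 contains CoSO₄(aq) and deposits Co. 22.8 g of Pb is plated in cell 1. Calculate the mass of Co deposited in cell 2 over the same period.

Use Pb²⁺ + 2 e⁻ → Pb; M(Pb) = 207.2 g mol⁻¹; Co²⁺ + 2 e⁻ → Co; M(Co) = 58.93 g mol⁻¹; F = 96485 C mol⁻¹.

n(Pb) = 22.8 / 207.2 = 0.1100 mol.
Since Pb²⁺ + 2 e⁻ → Pb, n(e⁻) passed = 2 × 0.1100 = 0.2201 mol.
Cells in series carry the same charge, so the same 0.2201 mol of electrons passes through cell 2.
Co²⁺ + 2 e⁻ → Co, so n(Co) = 0.2201 / 2 = 0.1100 mol.
m(Co) = 0.1100 × 58.93 = 6.48 g.

6.48 g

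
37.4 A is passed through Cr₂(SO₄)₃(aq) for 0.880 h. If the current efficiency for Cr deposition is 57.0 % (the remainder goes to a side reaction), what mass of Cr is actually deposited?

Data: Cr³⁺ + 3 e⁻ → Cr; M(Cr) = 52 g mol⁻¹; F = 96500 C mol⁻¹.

Q = I·t = 37.40 × 3168.0 = 118500 C.
n(e⁻) = 118500/96500 = 1.228 mol; theoretically n(Cr) = 1.228/3 = 0.4093 mol, m_theo = 21.28 g.
At 57.0 % efficiency, m_actual = 0.570 × 21.28 = 12.1 g.

12.1 g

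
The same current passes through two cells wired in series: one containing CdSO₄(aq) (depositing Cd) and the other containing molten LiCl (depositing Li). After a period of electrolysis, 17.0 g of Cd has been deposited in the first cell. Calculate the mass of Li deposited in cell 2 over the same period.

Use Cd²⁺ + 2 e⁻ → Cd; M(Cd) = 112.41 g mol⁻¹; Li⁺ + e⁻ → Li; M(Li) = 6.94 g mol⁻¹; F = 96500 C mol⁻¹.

n(Cd) = 17.0 / 112.41 = 0.1512 mol.
Since Cd²⁺ + 2 e⁻ → Cd, n(e⁻) passed = 2 × 0.1512 = 0.3025 mol.
Cells in series carry the same charge, so the same 0.3025 mol of electrons passes through cell 2.
Li⁺ + e⁻ → Li, so n(Li) = 0.3025 / 1 = 0.3025 mol.
m(Li) = 0.3025 × 6.94 = 2.10 g.

2.10 g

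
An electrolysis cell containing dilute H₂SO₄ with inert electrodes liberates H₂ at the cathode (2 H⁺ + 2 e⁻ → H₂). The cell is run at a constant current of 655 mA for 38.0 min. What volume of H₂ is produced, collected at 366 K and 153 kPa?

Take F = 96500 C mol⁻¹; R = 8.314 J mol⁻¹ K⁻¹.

0.154 L

Q = I·t = 0.6550 A × 2280.0 s = 1493 C.
n(e⁻) = Q/F = 1493 / 96500 = 0.01548 mol.
2 electrons are transferred per H₂ molecule, so n(H₂) = 0.01548 / 2 = 0.007738 mol.
V = nRT/P = (0.007738 × 8.314 × 366) / (153 × 10³ Pa) = 1.54 × 10⁻⁴ m³ = 0.154 L.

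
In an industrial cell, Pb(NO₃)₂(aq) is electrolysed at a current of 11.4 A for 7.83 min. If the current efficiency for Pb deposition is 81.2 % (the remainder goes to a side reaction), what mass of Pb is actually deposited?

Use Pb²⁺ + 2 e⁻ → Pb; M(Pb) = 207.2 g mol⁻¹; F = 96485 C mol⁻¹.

Q = I·t = 11.40 × 469.80 = 5356 C.
n(e⁻) = 5356/96485 = 0.05551 mol; theoretically n(Pb) = 0.05551/2 = 0.02775 mol, m_theo = 5.751 g.
At 81.2 % efficiency, m_actual = 0.812 × 5.751 = 4.67 g.

4.67 g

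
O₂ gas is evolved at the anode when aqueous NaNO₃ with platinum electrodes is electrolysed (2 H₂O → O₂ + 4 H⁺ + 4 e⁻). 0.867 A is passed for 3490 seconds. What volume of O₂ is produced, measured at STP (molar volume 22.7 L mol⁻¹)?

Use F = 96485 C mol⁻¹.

Q = I·t = 0.8670 A × 3490.0 s = 3026 C.
n(e⁻) = Q/F = 3026 / 96485 = 0.03136 mol.
4 electrons are transferred per O₂ molecule, so n(O₂) = 0.03136 / 4 = 0.007840 mol.
V = n × V_m = 0.007840 × 22.7 = 0.178 L.

0.178 L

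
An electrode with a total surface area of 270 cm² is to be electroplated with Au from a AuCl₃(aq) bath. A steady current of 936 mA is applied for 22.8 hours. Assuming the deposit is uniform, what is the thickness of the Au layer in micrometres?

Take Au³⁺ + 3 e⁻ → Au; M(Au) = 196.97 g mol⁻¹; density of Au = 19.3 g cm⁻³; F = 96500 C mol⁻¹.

Q = I·t = 0.9360 × 82080 = 76830 C; n(e⁻) = 0.7961 mol.
n(Au) = n(e⁻)/3 = 0.2654 mol, so m = 0.2654 × 196.97 = 52.27 g.
Volume = m/ρ = 52.27 / 19.3 = 2.708 cm³.
Thickness = V/A = 2.708 / 270 = 0.0100 cm = 100 μm.

100 μm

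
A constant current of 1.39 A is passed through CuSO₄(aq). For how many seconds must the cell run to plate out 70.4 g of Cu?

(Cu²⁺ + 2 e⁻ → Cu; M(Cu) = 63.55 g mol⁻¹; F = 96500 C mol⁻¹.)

n(Cu) = m/M = 70.4 / 63.55 = 1.108 mol.
Each Cu atom requires 2 electrons, so n(e⁻) = 2 × 1.108 = 2.216 mol.
Q = n(e⁻)·F = 2.216 × 96500 = 213800 C.
t = Q/I = 213800 / 1.390 A = 153800 s.

1.54 × 10⁵ s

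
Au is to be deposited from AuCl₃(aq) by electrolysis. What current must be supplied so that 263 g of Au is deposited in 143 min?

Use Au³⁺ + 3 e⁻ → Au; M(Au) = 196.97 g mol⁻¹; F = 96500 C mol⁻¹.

45.1 A

n(Au) = 263 / 196.97 = 1.335 mol.
n(e⁻) = 3 × 1.335 = 4.006 mol.
Q = n(e⁻)·F = 4.006 × 96500 = 386500 C.
I = Q/t = 386500 / 8580.0 s = 45.1 A.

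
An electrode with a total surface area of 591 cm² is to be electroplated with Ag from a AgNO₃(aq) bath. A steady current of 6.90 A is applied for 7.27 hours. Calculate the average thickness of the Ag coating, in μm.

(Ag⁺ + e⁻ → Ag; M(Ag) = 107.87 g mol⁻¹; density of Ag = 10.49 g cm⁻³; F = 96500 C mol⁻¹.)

Q = I·t = 6.900 × 26172 = 180600 C; n(e⁻) = 1.871 mol.
n(Ag) = n(e⁻)/1 = 1.871 mol, so m = 1.871 × 107.87 = 201.9 g.
Volume = m/ρ = 201.9 / 10.49 = 19.24 cm³.
Thickness = V/A = 19.24 / 591 = 0.0326 cm = 326 μm.

326 μm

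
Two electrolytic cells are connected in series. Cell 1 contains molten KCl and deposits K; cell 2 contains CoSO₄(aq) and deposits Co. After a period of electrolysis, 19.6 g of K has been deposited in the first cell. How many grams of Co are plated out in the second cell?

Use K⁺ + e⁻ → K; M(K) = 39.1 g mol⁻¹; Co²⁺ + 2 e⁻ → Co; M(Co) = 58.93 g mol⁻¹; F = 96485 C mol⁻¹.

14.8 g

n(K) = 19.6 / 39.1 = 0.5013 mol.
Since K⁺ + e⁻ → K, n(e⁻) passed = 1 × 0.5013 = 0.5013 mol.
Cells in series carry the same charge, so the same 0.5013 mol of electrons passes through cell 2.
Co²⁺ + 2 e⁻ → Co, so n(Co) = 0.5013 / 2 = 0.2506 mol.
m(Co) = 0.2506 × 58.93 = 14.8 g.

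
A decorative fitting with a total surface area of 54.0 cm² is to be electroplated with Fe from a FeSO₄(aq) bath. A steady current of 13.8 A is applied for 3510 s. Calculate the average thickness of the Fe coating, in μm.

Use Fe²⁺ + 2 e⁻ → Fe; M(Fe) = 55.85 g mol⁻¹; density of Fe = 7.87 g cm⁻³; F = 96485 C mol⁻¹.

Q = I·t = 13.80 × 3510.0 = 48440 C; n(e⁻) = 0.5020 mol.
n(Fe) = n(e⁻)/2 = 0.2510 mol, so m = 0.2510 × 55.85 = 14.02 g.
Volume = m/ρ = 14.02 / 7.87 = 1.781 cm³.
Thickness = V/A = 1.781 / 54.0 = 0.0330 cm = 330 μm.

330 μm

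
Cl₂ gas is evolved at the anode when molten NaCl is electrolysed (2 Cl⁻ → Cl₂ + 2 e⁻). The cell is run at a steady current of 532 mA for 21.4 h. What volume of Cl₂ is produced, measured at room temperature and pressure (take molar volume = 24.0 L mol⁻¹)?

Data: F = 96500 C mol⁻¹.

Q = I·t = 0.5320 A × 77040 s = 40990 C.
n(e⁻) = Q/F = 40990 / 96500 = 0.4247 mol.
2 electrons are transferred per Cl₂ molecule, so n(Cl₂) = 0.4247 / 2 = 0.2124 mol.
V = n × V_m = 0.2124 × 24.0 = 5.10 L.

5.10 L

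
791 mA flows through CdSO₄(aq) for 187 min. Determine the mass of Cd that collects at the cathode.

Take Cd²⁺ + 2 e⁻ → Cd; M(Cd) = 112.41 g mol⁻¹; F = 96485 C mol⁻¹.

Q = I·t = 0.7910 A × 11220 s = 8875 C.
n(e⁻) = Q/F = 8875 / 96485 = 0.09198 mol.
Cd²⁺ + 2 e⁻ → Cd, so n(Cd) = n(e⁻)/2 = 0.04599 mol.
m = n·M = 0.04599 × 112.41 = 5.17 g.

5.17 g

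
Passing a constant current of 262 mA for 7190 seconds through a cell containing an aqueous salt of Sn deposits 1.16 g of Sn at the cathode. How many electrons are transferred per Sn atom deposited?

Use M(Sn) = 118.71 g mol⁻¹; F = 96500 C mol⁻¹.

Q = I·t = 0.2620 A × 7190.0 s = 1884 C, so n(e⁻) = 1884/96500 = 0.01952 mol.
n(Sn) deposited = 1.16 / 118.71 = 0.009772 mol.
Electrons per atom = n(e⁻)/n(Sn) = 0.01952 / 0.009772 = 2.00 ≈ 2, so the ion is Sn²⁺.

2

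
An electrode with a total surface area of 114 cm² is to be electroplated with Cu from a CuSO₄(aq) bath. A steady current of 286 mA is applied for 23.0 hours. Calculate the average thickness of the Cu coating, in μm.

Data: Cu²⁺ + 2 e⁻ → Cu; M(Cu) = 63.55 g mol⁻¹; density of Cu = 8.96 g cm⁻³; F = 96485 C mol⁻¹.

Q = I·t = 0.2860 × 82800 = 23680 C; n(e⁻) = 0.2454 mol.
n(Cu) = n(e⁻)/2 = 0.1227 mol, so m = 0.1227 × 63.55 = 7.799 g.
Volume = m/ρ = 7.799 / 8.96 = 0.8704 cm³.
Thickness = V/A = 0.8704 / 114 = 0.00764 cm = 76.4 μm.

76.4 μm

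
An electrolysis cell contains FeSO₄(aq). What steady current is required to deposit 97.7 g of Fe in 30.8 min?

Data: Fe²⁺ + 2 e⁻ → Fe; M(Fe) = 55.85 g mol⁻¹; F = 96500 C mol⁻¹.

183 A

n(Fe) = 97.7 / 55.85 = 1.749 mol.
n(e⁻) = 2 × 1.749 = 3.499 mol.
Q = n(e⁻)·F = 3.499 × 96500 = 337600 C.
I = Q/t = 337600 / 1848.0 s = 183 A.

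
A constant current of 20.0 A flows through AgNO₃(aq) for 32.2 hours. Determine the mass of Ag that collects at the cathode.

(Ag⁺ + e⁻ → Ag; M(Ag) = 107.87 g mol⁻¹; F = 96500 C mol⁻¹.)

2590 g

Q = I·t = 20.00 A × 115920 s = 2318000 C.
n(e⁻) = Q/F = 2318000 / 96500 = 24.02 mol.
Ag⁺ + e⁻ → Ag, so n(Ag) = n(e⁻)/1 = 24.02 mol.
m = n·M = 24.02 × 107.87 = 2590 g.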